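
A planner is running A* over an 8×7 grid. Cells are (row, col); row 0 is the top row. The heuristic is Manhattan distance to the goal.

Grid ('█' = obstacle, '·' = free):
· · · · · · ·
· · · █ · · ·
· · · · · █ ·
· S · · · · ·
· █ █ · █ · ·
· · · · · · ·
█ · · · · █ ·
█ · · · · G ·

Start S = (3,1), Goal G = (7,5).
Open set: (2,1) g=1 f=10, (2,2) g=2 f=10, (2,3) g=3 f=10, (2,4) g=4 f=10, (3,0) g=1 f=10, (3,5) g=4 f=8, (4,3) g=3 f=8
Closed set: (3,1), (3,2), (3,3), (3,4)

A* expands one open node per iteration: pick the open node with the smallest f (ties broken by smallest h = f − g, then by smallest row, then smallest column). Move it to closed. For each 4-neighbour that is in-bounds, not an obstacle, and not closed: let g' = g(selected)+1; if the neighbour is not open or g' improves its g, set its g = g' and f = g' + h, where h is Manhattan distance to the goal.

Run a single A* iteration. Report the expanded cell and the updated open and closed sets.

step 1: expand (3,5) (f=8, h=4) → closed; open now [(2,1) g=1 f=10, (2,2) g=2 f=10, (2,3) g=3 f=10, (2,4) g=4 f=10, (3,0) g=1 f=10, (3,6) g=5 f=10, (4,3) g=3 f=8, (4,5) g=5 f=8]

expanded=(3,5); open=[(2,1) g=1 f=10, (2,2) g=2 f=10, (2,3) g=3 f=10, (2,4) g=4 f=10, (3,0) g=1 f=10, (3,6) g=5 f=10, (4,3) g=3 f=8, (4,5) g=5 f=8]; closed=[(3,1), (3,2), (3,3), (3,4), (3,5)]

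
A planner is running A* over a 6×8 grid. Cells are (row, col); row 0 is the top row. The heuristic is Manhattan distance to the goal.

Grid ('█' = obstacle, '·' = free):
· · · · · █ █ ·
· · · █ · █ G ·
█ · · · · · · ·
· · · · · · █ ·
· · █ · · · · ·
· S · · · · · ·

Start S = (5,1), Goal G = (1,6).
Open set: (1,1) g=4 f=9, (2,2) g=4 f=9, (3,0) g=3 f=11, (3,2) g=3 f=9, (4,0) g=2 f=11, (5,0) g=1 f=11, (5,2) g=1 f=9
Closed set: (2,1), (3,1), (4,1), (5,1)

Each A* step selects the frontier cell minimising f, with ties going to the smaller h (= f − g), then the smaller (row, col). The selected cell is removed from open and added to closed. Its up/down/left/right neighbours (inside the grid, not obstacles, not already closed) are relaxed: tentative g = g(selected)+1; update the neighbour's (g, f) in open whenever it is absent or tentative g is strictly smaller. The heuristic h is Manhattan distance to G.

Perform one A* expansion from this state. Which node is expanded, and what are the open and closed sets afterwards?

step 1: expand (1,1) (f=9, h=5) → closed; open now [(0,1) g=5 f=11, (1,0) g=5 f=11, (1,2) g=5 f=9, (2,2) g=4 f=9, (3,0) g=3 f=11, (3,2) g=3 f=9, (4,0) g=2 f=11, (5,0) g=1 f=11, (5,2) g=1 f=9]

expanded=(1,1); open=[(0,1) g=5 f=11, (1,0) g=5 f=11, (1,2) g=5 f=9, (2,2) g=4 f=9, (3,0) g=3 f=11, (3,2) g=3 f=9, (4,0) g=2 f=11, (5,0) g=1 f=11, (5,2) g=1 f=9]; closed=[(1,1), (2,1), (3,1), (4,1), (5,1)]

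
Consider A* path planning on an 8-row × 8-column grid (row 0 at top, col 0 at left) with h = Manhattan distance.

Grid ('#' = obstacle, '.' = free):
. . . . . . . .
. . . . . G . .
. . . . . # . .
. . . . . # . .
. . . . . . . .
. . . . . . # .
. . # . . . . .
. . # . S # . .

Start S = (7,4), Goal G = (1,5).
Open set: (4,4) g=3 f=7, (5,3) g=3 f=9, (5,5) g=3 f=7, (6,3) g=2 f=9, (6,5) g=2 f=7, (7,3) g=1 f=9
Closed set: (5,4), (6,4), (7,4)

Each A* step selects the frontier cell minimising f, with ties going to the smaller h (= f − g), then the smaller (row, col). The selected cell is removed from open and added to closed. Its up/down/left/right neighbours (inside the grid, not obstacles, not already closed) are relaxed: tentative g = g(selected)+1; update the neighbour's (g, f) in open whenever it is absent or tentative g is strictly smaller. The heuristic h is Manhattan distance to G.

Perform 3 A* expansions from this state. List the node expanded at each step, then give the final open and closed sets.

step 1: expand (4,4) (f=7, h=4) → closed; open now [(3,4) g=4 f=7, (4,3) g=4 f=9, (4,5) g=4 f=7, (5,3) g=3 f=9, (5,5) g=3 f=7, (6,3) g=2 f=9, (6,5) g=2 f=7, (7,3) g=1 f=9]
step 2: expand (3,4) (f=7, h=3) → closed; open now [(2,4) g=5 f=7, (3,3) g=5 f=9, (4,3) g=4 f=9, (4,5) g=4 f=7, (5,3) g=3 f=9, (5,5) g=3 f=7, (6,3) g=2 f=9, (6,5) g=2 f=7, (7,3) g=1 f=9]
step 3: expand (2,4) (f=7, h=2) → closed; open now [(1,4) g=6 f=7, (2,3) g=6 f=9, (3,3) g=5 f=9, (4,3) g=4 f=9, (4,5) g=4 f=7, (5,3) g=3 f=9, (5,5) g=3 f=7, (6,3) g=2 f=9, (6,5) g=2 f=7, (7,3) g=1 f=9]

order=[(4,4) → (3,4) → (2,4)]; open=[(1,4) g=6 f=7, (2,3) g=6 f=9, (3,3) g=5 f=9, (4,3) g=4 f=9, (4,5) g=4 f=7, (5,3) g=3 f=9, (5,5) g=3 f=7, (6,3) g=2 f=9, (6,5) g=2 f=7, (7,3) g=1 f=9]; closed=[(2,4), (3,4), (4,4), (5,4), (6,4), (7,4)]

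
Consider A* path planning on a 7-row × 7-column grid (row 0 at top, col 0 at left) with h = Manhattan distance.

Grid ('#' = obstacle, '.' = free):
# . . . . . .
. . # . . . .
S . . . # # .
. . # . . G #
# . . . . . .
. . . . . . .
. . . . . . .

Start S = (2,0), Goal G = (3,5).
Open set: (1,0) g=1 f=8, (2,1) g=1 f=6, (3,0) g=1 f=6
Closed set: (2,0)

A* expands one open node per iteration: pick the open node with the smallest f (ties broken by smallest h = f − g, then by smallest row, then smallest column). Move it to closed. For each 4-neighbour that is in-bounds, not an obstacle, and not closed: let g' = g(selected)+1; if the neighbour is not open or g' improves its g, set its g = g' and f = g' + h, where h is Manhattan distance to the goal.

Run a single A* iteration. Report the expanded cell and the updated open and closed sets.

expanded=(2,1); open=[(1,0) g=1 f=8, (1,1) g=2 f=8, (2,2) g=2 f=6, (3,0) g=1 f=6, (3,1) g=2 f=6]; closed=[(2,0), (2,1)]

step 1: expand (2,1) (f=6, h=5) → closed; open now [(1,0) g=1 f=8, (1,1) g=2 f=8, (2,2) g=2 f=6, (3,0) g=1 f=6, (3,1) g=2 f=6]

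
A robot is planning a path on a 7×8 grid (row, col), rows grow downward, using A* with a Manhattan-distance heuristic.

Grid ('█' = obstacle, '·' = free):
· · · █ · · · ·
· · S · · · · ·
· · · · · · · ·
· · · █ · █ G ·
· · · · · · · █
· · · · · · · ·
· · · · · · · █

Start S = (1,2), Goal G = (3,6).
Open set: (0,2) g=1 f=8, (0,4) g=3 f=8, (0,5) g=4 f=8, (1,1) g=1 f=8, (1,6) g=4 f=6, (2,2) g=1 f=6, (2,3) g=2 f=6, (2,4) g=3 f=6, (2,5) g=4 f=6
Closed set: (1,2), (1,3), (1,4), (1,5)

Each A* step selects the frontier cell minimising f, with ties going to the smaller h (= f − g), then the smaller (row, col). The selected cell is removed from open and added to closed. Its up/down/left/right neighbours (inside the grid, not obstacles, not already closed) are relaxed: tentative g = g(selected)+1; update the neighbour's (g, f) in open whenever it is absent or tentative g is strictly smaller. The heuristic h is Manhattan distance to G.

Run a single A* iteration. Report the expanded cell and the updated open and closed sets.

step 1: expand (1,6) (f=6, h=2) → closed; open now [(0,2) g=1 f=8, (0,4) g=3 f=8, (0,5) g=4 f=8, (0,6) g=5 f=8, (1,1) g=1 f=8, (1,7) g=5 f=8, (2,2) g=1 f=6, (2,3) g=2 f=6, (2,4) g=3 f=6, (2,5) g=4 f=6, (2,6) g=5 f=6]

expanded=(1,6); open=[(0,2) g=1 f=8, (0,4) g=3 f=8, (0,5) g=4 f=8, (0,6) g=5 f=8, (1,1) g=1 f=8, (1,7) g=5 f=8, (2,2) g=1 f=6, (2,3) g=2 f=6, (2,4) g=3 f=6, (2,5) g=4 f=6, (2,6) g=5 f=6]; closed=[(1,2), (1,3), (1,4), (1,5), (1,6)]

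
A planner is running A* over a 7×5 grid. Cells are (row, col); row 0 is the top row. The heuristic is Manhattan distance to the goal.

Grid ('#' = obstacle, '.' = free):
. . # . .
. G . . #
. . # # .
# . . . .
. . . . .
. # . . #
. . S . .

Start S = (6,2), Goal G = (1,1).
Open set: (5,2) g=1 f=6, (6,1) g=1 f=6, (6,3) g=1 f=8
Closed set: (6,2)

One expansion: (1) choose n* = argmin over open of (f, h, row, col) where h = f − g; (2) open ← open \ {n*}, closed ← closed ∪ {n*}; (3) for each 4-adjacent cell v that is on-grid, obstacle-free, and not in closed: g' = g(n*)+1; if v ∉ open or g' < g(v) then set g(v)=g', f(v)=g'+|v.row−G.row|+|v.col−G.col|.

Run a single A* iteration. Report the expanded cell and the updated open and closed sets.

expanded=(5,2); open=[(4,2) g=2 f=6, (5,3) g=2 f=8, (6,1) g=1 f=6, (6,3) g=1 f=8]; closed=[(5,2), (6,2)]

step 1: expand (5,2) (f=6, h=5) → closed; open now [(4,2) g=2 f=6, (5,3) g=2 f=8, (6,1) g=1 f=6, (6,3) g=1 f=8]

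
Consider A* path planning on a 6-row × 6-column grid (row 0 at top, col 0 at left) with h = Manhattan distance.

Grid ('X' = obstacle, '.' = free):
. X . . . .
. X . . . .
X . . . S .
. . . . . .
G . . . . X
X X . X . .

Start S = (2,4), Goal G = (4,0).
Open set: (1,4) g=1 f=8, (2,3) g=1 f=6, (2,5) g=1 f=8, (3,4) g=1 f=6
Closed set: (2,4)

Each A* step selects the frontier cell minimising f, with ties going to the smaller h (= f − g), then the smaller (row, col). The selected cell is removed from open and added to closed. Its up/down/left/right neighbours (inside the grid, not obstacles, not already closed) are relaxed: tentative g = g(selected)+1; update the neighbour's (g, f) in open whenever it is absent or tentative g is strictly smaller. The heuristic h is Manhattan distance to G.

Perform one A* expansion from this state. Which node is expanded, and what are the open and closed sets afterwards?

step 1: expand (2,3) (f=6, h=5) → closed; open now [(1,3) g=2 f=8, (1,4) g=1 f=8, (2,2) g=2 f=6, (2,5) g=1 f=8, (3,3) g=2 f=6, (3,4) g=1 f=6]

expanded=(2,3); open=[(1,3) g=2 f=8, (1,4) g=1 f=8, (2,2) g=2 f=6, (2,5) g=1 f=8, (3,3) g=2 f=6, (3,4) g=1 f=6]; closed=[(2,3), (2,4)]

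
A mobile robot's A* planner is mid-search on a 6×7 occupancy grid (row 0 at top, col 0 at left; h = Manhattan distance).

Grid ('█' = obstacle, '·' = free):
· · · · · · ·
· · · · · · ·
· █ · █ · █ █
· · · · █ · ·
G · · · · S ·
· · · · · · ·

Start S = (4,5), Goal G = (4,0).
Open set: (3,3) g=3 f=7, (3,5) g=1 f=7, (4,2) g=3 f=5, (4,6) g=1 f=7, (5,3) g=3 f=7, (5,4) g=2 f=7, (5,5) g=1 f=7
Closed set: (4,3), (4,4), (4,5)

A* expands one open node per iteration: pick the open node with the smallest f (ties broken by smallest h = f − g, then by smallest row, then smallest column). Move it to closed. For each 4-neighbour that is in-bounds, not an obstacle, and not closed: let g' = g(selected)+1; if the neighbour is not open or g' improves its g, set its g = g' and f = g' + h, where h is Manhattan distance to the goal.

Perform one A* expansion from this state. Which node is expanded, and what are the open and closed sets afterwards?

step 1: expand (4,2) (f=5, h=2) → closed; open now [(3,2) g=4 f=7, (3,3) g=3 f=7, (3,5) g=1 f=7, (4,1) g=4 f=5, (4,6) g=1 f=7, (5,2) g=4 f=7, (5,3) g=3 f=7, (5,4) g=2 f=7, (5,5) g=1 f=7]

expanded=(4,2); open=[(3,2) g=4 f=7, (3,3) g=3 f=7, (3,5) g=1 f=7, (4,1) g=4 f=5, (4,6) g=1 f=7, (5,2) g=4 f=7, (5,3) g=3 f=7, (5,4) g=2 f=7, (5,5) g=1 f=7]; closed=[(4,2), (4,3), (4,4), (4,5)]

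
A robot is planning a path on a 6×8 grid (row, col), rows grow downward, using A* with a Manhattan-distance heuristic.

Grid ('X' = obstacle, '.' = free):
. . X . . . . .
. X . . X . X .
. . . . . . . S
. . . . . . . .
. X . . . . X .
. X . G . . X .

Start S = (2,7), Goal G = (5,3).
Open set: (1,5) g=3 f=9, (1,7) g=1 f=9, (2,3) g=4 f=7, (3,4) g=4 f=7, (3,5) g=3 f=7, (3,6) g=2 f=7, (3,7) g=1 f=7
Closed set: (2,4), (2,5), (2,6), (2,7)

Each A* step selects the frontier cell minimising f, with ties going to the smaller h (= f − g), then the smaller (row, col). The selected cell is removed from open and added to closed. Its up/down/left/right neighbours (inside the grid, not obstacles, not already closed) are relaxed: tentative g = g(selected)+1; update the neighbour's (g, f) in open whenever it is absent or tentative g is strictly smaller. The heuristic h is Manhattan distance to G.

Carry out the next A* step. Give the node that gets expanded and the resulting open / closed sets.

expanded=(2,3); open=[(1,3) g=5 f=9, (1,5) g=3 f=9, (1,7) g=1 f=9, (2,2) g=5 f=9, (3,3) g=5 f=7, (3,4) g=4 f=7, (3,5) g=3 f=7, (3,6) g=2 f=7, (3,7) g=1 f=7]; closed=[(2,3), (2,4), (2,5), (2,6), (2,7)]

step 1: expand (2,3) (f=7, h=3) → closed; open now [(1,3) g=5 f=9, (1,5) g=3 f=9, (1,7) g=1 f=9, (2,2) g=5 f=9, (3,3) g=5 f=7, (3,4) g=4 f=7, (3,5) g=3 f=7, (3,6) g=2 f=7, (3,7) g=1 f=7]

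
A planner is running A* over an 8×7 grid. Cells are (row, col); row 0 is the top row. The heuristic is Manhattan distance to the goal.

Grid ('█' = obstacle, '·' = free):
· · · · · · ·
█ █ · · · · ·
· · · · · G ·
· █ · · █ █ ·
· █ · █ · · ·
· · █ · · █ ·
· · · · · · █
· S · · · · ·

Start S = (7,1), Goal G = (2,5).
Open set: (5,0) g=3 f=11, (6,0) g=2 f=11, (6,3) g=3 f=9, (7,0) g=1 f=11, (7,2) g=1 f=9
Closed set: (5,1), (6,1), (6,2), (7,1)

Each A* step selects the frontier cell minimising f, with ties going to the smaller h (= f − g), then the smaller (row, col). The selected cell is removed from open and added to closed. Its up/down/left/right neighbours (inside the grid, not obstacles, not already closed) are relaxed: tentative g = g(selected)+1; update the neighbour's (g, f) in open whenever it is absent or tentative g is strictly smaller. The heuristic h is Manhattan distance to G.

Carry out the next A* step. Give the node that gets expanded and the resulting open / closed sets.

expanded=(6,3); open=[(5,0) g=3 f=11, (5,3) g=4 f=9, (6,0) g=2 f=11, (6,4) g=4 f=9, (7,0) g=1 f=11, (7,2) g=1 f=9, (7,3) g=4 f=11]; closed=[(5,1), (6,1), (6,2), (6,3), (7,1)]

step 1: expand (6,3) (f=9, h=6) → closed; open now [(5,0) g=3 f=11, (5,3) g=4 f=9, (6,0) g=2 f=11, (6,4) g=4 f=9, (7,0) g=1 f=11, (7,2) g=1 f=9, (7,3) g=4 f=11]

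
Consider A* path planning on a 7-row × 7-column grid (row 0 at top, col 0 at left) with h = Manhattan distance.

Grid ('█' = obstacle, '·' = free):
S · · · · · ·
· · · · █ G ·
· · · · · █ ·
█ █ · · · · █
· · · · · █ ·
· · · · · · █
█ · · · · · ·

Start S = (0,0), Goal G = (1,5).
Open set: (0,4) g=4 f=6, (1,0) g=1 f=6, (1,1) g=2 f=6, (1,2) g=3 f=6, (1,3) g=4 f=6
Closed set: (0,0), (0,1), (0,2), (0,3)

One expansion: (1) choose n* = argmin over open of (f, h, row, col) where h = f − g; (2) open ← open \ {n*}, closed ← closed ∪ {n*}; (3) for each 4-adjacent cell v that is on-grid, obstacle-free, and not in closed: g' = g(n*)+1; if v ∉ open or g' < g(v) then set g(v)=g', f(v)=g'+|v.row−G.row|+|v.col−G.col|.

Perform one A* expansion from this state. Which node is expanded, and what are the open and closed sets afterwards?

expanded=(0,4); open=[(0,5) g=5 f=6, (1,0) g=1 f=6, (1,1) g=2 f=6, (1,2) g=3 f=6, (1,3) g=4 f=6]; closed=[(0,0), (0,1), (0,2), (0,3), (0,4)]

step 1: expand (0,4) (f=6, h=2) → closed; open now [(0,5) g=5 f=6, (1,0) g=1 f=6, (1,1) g=2 f=6, (1,2) g=3 f=6, (1,3) g=4 f=6]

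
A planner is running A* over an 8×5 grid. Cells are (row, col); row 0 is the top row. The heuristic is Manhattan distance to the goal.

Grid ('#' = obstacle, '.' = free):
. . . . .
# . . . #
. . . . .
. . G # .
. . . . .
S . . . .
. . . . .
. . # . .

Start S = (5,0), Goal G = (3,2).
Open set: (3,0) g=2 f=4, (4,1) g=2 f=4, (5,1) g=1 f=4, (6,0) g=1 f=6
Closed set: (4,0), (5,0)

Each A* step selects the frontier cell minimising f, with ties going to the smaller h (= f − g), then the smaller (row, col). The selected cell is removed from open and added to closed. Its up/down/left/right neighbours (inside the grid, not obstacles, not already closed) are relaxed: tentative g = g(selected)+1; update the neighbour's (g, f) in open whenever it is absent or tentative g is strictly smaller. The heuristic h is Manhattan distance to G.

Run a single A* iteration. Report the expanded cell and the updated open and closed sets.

step 1: expand (3,0) (f=4, h=2) → closed; open now [(2,0) g=3 f=6, (3,1) g=3 f=4, (4,1) g=2 f=4, (5,1) g=1 f=4, (6,0) g=1 f=6]

expanded=(3,0); open=[(2,0) g=3 f=6, (3,1) g=3 f=4, (4,1) g=2 f=4, (5,1) g=1 f=4, (6,0) g=1 f=6]; closed=[(3,0), (4,0), (5,0)]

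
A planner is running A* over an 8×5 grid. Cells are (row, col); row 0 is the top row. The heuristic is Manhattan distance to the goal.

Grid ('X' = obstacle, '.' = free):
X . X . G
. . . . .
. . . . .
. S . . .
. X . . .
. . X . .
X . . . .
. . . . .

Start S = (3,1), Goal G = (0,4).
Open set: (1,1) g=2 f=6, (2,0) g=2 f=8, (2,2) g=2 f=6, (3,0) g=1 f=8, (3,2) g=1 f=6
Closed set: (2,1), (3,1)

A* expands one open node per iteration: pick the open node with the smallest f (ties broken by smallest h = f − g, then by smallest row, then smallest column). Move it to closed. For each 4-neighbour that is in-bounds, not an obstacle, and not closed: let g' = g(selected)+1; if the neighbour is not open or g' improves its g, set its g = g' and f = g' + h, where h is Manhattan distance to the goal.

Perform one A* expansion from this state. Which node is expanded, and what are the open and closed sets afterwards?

step 1: expand (1,1) (f=6, h=4) → closed; open now [(0,1) g=3 f=6, (1,0) g=3 f=8, (1,2) g=3 f=6, (2,0) g=2 f=8, (2,2) g=2 f=6, (3,0) g=1 f=8, (3,2) g=1 f=6]

expanded=(1,1); open=[(0,1) g=3 f=6, (1,0) g=3 f=8, (1,2) g=3 f=6, (2,0) g=2 f=8, (2,2) g=2 f=6, (3,0) g=1 f=8, (3,2) g=1 f=6]; closed=[(1,1), (2,1), (3,1)]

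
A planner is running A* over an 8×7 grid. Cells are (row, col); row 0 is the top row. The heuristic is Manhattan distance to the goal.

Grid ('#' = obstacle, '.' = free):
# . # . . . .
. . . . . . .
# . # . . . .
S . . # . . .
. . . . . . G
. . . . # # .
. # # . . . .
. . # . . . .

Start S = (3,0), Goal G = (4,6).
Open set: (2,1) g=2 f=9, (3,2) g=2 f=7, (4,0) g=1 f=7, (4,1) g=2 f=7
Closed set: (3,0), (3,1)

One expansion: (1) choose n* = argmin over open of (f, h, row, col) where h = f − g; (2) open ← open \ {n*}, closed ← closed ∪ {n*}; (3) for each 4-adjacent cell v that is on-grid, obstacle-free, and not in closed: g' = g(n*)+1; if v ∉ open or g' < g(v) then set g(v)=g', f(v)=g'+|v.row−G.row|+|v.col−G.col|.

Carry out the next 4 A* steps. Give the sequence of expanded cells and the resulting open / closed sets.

order=[(3,2) → (4,2) → (4,3) → (4,4)]; open=[(2,1) g=2 f=9, (3,4) g=6 f=9, (4,0) g=1 f=7, (4,1) g=2 f=7, (4,5) g=6 f=7, (5,2) g=4 f=9, (5,3) g=5 f=9]; closed=[(3,0), (3,1), (3,2), (4,2), (4,3), (4,4)]

step 1: expand (3,2) (f=7, h=5) → closed; open now [(2,1) g=2 f=9, (4,0) g=1 f=7, (4,1) g=2 f=7, (4,2) g=3 f=7]
step 2: expand (4,2) (f=7, h=4) → closed; open now [(2,1) g=2 f=9, (4,0) g=1 f=7, (4,1) g=2 f=7, (4,3) g=4 f=7, (5,2) g=4 f=9]
step 3: expand (4,3) (f=7, h=3) → closed; open now [(2,1) g=2 f=9, (4,0) g=1 f=7, (4,1) g=2 f=7, (4,4) g=5 f=7, (5,2) g=4 f=9, (5,3) g=5 f=9]
step 4: expand (4,4) (f=7, h=2) → closed; open now [(2,1) g=2 f=9, (3,4) g=6 f=9, (4,0) g=1 f=7, (4,1) g=2 f=7, (4,5) g=6 f=7, (5,2) g=4 f=9, (5,3) g=5 f=9]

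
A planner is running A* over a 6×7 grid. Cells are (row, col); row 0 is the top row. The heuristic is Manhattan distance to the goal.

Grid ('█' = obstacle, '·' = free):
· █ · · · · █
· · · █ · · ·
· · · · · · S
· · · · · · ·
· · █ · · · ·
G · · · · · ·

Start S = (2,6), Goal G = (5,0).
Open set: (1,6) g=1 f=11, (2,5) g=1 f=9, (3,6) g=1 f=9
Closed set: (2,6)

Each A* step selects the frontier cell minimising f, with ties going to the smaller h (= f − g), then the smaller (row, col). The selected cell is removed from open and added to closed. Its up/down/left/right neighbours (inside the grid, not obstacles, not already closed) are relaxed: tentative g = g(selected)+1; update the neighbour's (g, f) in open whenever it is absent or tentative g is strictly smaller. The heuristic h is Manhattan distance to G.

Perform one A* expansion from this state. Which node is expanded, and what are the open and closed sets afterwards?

step 1: expand (2,5) (f=9, h=8) → closed; open now [(1,5) g=2 f=11, (1,6) g=1 f=11, (2,4) g=2 f=9, (3,5) g=2 f=9, (3,6) g=1 f=9]

expanded=(2,5); open=[(1,5) g=2 f=11, (1,6) g=1 f=11, (2,4) g=2 f=9, (3,5) g=2 f=9, (3,6) g=1 f=9]; closed=[(2,5), (2,6)]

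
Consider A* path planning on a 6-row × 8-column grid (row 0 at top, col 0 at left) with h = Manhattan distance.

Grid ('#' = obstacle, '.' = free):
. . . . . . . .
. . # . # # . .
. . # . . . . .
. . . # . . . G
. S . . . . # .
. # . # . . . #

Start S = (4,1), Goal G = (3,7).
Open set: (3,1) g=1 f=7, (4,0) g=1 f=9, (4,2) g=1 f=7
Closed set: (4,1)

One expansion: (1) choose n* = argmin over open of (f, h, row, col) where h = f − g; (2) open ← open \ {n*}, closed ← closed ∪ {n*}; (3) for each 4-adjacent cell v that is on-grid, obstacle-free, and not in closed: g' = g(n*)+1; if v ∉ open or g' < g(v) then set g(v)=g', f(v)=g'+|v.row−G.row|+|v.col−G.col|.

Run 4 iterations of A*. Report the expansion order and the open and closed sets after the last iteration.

step 1: expand (3,1) (f=7, h=6) → closed; open now [(2,1) g=2 f=9, (3,0) g=2 f=9, (3,2) g=2 f=7, (4,0) g=1 f=9, (4,2) g=1 f=7]
step 2: expand (3,2) (f=7, h=5) → closed; open now [(2,1) g=2 f=9, (3,0) g=2 f=9, (4,0) g=1 f=9, (4,2) g=1 f=7]
step 3: expand (4,2) (f=7, h=6) → closed; open now [(2,1) g=2 f=9, (3,0) g=2 f=9, (4,0) g=1 f=9, (4,3) g=2 f=7, (5,2) g=2 f=9]
step 4: expand (4,3) (f=7, h=5) → closed; open now [(2,1) g=2 f=9, (3,0) g=2 f=9, (4,0) g=1 f=9, (4,4) g=3 f=7, (5,2) g=2 f=9]

order=[(3,1) → (3,2) → (4,2) → (4,3)]; open=[(2,1) g=2 f=9, (3,0) g=2 f=9, (4,0) g=1 f=9, (4,4) g=3 f=7, (5,2) g=2 f=9]; closed=[(3,1), (3,2), (4,1), (4,2), (4,3)]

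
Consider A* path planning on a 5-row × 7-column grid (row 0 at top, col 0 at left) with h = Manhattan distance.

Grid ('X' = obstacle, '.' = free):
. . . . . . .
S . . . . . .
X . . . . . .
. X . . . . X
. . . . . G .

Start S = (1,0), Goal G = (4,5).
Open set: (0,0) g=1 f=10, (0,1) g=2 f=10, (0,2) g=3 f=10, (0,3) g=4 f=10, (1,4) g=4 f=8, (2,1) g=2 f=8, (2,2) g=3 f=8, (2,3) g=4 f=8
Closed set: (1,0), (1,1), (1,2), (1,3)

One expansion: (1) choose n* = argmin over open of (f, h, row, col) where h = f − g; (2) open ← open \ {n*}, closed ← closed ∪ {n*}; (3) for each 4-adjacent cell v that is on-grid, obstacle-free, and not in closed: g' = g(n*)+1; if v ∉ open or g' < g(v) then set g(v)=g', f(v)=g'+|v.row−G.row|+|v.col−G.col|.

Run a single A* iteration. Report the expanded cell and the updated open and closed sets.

step 1: expand (1,4) (f=8, h=4) → closed; open now [(0,0) g=1 f=10, (0,1) g=2 f=10, (0,2) g=3 f=10, (0,3) g=4 f=10, (0,4) g=5 f=10, (1,5) g=5 f=8, (2,1) g=2 f=8, (2,2) g=3 f=8, (2,3) g=4 f=8, (2,4) g=5 f=8]

expanded=(1,4); open=[(0,0) g=1 f=10, (0,1) g=2 f=10, (0,2) g=3 f=10, (0,3) g=4 f=10, (0,4) g=5 f=10, (1,5) g=5 f=8, (2,1) g=2 f=8, (2,2) g=3 f=8, (2,3) g=4 f=8, (2,4) g=5 f=8]; closed=[(1,0), (1,1), (1,2), (1,3), (1,4)]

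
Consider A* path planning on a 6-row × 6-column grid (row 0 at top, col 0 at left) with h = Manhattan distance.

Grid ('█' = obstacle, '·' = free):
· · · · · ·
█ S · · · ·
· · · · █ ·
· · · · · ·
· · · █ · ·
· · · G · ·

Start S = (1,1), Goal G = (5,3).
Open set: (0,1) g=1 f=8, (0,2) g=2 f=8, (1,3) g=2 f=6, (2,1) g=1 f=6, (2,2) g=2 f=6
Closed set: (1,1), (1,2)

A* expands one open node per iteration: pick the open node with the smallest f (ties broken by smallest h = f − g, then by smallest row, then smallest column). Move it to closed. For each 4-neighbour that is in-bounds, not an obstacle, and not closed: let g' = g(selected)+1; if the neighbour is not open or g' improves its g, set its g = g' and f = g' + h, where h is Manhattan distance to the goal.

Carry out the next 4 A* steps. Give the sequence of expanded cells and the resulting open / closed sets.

order=[(1,3) → (2,3) → (3,3) → (2,2)]; open=[(0,1) g=1 f=8, (0,2) g=2 f=8, (0,3) g=3 f=8, (1,4) g=3 f=8, (2,1) g=1 f=6, (3,2) g=3 f=6, (3,4) g=5 f=8]; closed=[(1,1), (1,2), (1,3), (2,2), (2,3), (3,3)]

step 1: expand (1,3) (f=6, h=4) → closed; open now [(0,1) g=1 f=8, (0,2) g=2 f=8, (0,3) g=3 f=8, (1,4) g=3 f=8, (2,1) g=1 f=6, (2,2) g=2 f=6, (2,3) g=3 f=6]
step 2: expand (2,3) (f=6, h=3) → closed; open now [(0,1) g=1 f=8, (0,2) g=2 f=8, (0,3) g=3 f=8, (1,4) g=3 f=8, (2,1) g=1 f=6, (2,2) g=2 f=6, (3,3) g=4 f=6]
step 3: expand (3,3) (f=6, h=2) → closed; open now [(0,1) g=1 f=8, (0,2) g=2 f=8, (0,3) g=3 f=8, (1,4) g=3 f=8, (2,1) g=1 f=6, (2,2) g=2 f=6, (3,2) g=5 f=8, (3,4) g=5 f=8]
step 4: expand (2,2) (f=6, h=4) → closed; open now [(0,1) g=1 f=8, (0,2) g=2 f=8, (0,3) g=3 f=8, (1,4) g=3 f=8, (2,1) g=1 f=6, (3,2) g=3 f=6, (3,4) g=5 f=8]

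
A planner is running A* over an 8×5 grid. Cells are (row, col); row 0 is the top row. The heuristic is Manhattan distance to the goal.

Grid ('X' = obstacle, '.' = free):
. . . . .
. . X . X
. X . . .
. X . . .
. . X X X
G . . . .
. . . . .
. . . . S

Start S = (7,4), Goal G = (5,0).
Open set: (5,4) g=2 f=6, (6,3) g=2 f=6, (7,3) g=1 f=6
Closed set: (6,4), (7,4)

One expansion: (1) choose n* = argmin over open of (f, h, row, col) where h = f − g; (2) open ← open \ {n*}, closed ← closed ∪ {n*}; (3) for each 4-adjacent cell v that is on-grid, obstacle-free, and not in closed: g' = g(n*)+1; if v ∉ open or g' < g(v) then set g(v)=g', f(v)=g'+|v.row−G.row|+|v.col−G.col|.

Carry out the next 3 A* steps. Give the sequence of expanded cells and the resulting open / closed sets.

order=[(5,4) → (5,3) → (5,2)]; open=[(5,1) g=5 f=6, (6,2) g=5 f=8, (6,3) g=2 f=6, (7,3) g=1 f=6]; closed=[(5,2), (5,3), (5,4), (6,4), (7,4)]

step 1: expand (5,4) (f=6, h=4) → closed; open now [(5,3) g=3 f=6, (6,3) g=2 f=6, (7,3) g=1 f=6]
step 2: expand (5,3) (f=6, h=3) → closed; open now [(5,2) g=4 f=6, (6,3) g=2 f=6, (7,3) g=1 f=6]
step 3: expand (5,2) (f=6, h=2) → closed; open now [(5,1) g=5 f=6, (6,2) g=5 f=8, (6,3) g=2 f=6, (7,3) g=1 f=6]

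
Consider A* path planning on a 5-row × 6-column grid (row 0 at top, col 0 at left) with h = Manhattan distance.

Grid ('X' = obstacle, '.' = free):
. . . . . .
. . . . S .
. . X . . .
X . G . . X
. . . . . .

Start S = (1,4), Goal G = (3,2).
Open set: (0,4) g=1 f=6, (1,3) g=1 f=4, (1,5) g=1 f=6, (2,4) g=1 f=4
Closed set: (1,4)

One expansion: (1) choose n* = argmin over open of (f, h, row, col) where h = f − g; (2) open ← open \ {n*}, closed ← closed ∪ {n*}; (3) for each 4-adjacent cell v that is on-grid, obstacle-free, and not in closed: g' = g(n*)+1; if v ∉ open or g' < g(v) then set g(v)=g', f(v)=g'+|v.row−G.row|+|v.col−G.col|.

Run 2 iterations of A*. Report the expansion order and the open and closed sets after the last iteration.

step 1: expand (1,3) (f=4, h=3) → closed; open now [(0,3) g=2 f=6, (0,4) g=1 f=6, (1,2) g=2 f=4, (1,5) g=1 f=6, (2,3) g=2 f=4, (2,4) g=1 f=4]
step 2: expand (1,2) (f=4, h=2) → closed; open now [(0,2) g=3 f=6, (0,3) g=2 f=6, (0,4) g=1 f=6, (1,1) g=3 f=6, (1,5) g=1 f=6, (2,3) g=2 f=4, (2,4) g=1 f=4]

order=[(1,3) → (1,2)]; open=[(0,2) g=3 f=6, (0,3) g=2 f=6, (0,4) g=1 f=6, (1,1) g=3 f=6, (1,5) g=1 f=6, (2,3) g=2 f=4, (2,4) g=1 f=4]; closed=[(1,2), (1,3), (1,4)]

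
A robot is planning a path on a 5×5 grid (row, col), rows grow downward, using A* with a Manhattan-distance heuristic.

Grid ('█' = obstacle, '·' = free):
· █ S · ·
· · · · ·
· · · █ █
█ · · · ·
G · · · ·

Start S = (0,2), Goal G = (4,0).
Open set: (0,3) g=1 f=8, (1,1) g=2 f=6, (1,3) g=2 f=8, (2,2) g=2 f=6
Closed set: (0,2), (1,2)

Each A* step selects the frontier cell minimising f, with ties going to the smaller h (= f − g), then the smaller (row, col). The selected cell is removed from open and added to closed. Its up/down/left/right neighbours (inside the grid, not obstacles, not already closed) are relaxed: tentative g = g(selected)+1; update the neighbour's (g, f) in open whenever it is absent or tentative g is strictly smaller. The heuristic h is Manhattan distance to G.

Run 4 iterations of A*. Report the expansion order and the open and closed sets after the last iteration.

step 1: expand (1,1) (f=6, h=4) → closed; open now [(0,3) g=1 f=8, (1,0) g=3 f=6, (1,3) g=2 f=8, (2,1) g=3 f=6, (2,2) g=2 f=6]
step 2: expand (1,0) (f=6, h=3) → closed; open now [(0,0) g=4 f=8, (0,3) g=1 f=8, (1,3) g=2 f=8, (2,0) g=4 f=6, (2,1) g=3 f=6, (2,2) g=2 f=6]
step 3: expand (2,0) (f=6, h=2) → closed; open now [(0,0) g=4 f=8, (0,3) g=1 f=8, (1,3) g=2 f=8, (2,1) g=3 f=6, (2,2) g=2 f=6]
step 4: expand (2,1) (f=6, h=3) → closed; open now [(0,0) g=4 f=8, (0,3) g=1 f=8, (1,3) g=2 f=8, (2,2) g=2 f=6, (3,1) g=4 f=6]

order=[(1,1) → (1,0) → (2,0) → (2,1)]; open=[(0,0) g=4 f=8, (0,3) g=1 f=8, (1,3) g=2 f=8, (2,2) g=2 f=6, (3,1) g=4 f=6]; closed=[(0,2), (1,0), (1,1), (1,2), (2,0), (2,1)]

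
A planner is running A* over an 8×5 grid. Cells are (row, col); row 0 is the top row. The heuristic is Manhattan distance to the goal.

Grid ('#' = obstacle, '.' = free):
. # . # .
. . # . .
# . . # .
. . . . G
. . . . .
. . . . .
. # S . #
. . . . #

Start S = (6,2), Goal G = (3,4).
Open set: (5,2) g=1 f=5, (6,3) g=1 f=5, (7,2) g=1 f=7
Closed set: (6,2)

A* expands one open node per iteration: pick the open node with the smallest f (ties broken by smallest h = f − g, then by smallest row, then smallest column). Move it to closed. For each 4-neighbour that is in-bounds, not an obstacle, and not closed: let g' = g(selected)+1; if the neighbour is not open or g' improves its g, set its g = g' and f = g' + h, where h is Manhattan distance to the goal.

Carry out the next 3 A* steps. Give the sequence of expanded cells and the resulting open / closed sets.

order=[(5,2) → (4,2) → (3,2)]; open=[(2,2) g=4 f=7, (3,1) g=4 f=7, (3,3) g=4 f=5, (4,1) g=3 f=7, (4,3) g=3 f=5, (5,1) g=2 f=7, (5,3) g=2 f=5, (6,3) g=1 f=5, (7,2) g=1 f=7]; closed=[(3,2), (4,2), (5,2), (6,2)]

step 1: expand (5,2) (f=5, h=4) → closed; open now [(4,2) g=2 f=5, (5,1) g=2 f=7, (5,3) g=2 f=5, (6,3) g=1 f=5, (7,2) g=1 f=7]
step 2: expand (4,2) (f=5, h=3) → closed; open now [(3,2) g=3 f=5, (4,1) g=3 f=7, (4,3) g=3 f=5, (5,1) g=2 f=7, (5,3) g=2 f=5, (6,3) g=1 f=5, (7,2) g=1 f=7]
step 3: expand (3,2) (f=5, h=2) → closed; open now [(2,2) g=4 f=7, (3,1) g=4 f=7, (3,3) g=4 f=5, (4,1) g=3 f=7, (4,3) g=3 f=5, (5,1) g=2 f=7, (5,3) g=2 f=5, (6,3) g=1 f=5, (7,2) g=1 f=7]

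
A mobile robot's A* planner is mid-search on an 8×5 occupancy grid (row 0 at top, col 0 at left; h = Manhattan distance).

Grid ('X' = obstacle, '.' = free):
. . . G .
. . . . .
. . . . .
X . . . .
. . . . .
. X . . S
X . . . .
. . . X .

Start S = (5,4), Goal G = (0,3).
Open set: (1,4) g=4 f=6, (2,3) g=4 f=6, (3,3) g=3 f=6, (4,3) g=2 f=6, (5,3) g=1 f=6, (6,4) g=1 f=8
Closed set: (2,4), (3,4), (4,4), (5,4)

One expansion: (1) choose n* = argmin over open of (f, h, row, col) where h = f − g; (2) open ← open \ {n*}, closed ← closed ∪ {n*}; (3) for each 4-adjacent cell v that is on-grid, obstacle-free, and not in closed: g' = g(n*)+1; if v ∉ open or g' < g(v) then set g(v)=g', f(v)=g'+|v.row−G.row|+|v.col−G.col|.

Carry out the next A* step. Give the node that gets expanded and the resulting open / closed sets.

expanded=(1,4); open=[(0,4) g=5 f=6, (1,3) g=5 f=6, (2,3) g=4 f=6, (3,3) g=3 f=6, (4,3) g=2 f=6, (5,3) g=1 f=6, (6,4) g=1 f=8]; closed=[(1,4), (2,4), (3,4), (4,4), (5,4)]

step 1: expand (1,4) (f=6, h=2) → closed; open now [(0,4) g=5 f=6, (1,3) g=5 f=6, (2,3) g=4 f=6, (3,3) g=3 f=6, (4,3) g=2 f=6, (5,3) g=1 f=6, (6,4) g=1 f=8]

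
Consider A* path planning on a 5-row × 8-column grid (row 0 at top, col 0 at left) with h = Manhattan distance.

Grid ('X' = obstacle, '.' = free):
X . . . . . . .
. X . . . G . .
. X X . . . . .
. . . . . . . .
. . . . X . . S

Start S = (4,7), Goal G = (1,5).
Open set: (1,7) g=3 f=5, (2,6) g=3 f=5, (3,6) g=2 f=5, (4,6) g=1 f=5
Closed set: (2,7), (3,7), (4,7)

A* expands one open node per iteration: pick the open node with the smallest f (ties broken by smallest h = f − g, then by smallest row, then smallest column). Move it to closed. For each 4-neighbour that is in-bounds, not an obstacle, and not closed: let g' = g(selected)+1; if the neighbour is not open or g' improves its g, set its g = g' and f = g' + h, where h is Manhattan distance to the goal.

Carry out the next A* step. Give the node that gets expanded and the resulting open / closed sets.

step 1: expand (1,7) (f=5, h=2) → closed; open now [(0,7) g=4 f=7, (1,6) g=4 f=5, (2,6) g=3 f=5, (3,6) g=2 f=5, (4,6) g=1 f=5]

expanded=(1,7); open=[(0,7) g=4 f=7, (1,6) g=4 f=5, (2,6) g=3 f=5, (3,6) g=2 f=5, (4,6) g=1 f=5]; closed=[(1,7), (2,7), (3,7), (4,7)]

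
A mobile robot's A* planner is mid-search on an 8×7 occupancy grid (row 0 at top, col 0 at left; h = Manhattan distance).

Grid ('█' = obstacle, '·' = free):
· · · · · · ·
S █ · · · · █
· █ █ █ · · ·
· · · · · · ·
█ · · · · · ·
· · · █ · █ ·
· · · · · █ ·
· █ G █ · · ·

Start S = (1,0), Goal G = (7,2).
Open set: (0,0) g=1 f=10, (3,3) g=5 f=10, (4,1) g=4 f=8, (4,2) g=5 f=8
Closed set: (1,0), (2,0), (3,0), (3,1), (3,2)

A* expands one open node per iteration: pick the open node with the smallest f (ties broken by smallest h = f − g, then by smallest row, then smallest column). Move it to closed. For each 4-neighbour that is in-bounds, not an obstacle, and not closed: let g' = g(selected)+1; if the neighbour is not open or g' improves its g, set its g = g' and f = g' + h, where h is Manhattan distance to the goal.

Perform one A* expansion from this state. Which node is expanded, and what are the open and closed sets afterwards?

step 1: expand (4,2) (f=8, h=3) → closed; open now [(0,0) g=1 f=10, (3,3) g=5 f=10, (4,1) g=4 f=8, (4,3) g=6 f=10, (5,2) g=6 f=8]

expanded=(4,2); open=[(0,0) g=1 f=10, (3,3) g=5 f=10, (4,1) g=4 f=8, (4,3) g=6 f=10, (5,2) g=6 f=8]; closed=[(1,0), (2,0), (3,0), (3,1), (3,2), (4,2)]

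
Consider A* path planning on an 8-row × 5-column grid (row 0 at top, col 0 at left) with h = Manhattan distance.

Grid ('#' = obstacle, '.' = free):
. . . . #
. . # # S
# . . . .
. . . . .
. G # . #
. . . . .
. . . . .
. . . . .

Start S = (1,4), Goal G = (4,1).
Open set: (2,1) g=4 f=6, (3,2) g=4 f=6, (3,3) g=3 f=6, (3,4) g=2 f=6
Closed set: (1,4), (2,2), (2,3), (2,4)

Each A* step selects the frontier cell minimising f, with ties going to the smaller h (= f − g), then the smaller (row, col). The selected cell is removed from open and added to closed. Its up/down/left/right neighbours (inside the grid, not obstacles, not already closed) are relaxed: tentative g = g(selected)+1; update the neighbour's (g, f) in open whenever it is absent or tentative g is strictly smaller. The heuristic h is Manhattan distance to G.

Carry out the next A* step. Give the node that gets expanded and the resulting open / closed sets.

step 1: expand (2,1) (f=6, h=2) → closed; open now [(1,1) g=5 f=8, (3,1) g=5 f=6, (3,2) g=4 f=6, (3,3) g=3 f=6, (3,4) g=2 f=6]

expanded=(2,1); open=[(1,1) g=5 f=8, (3,1) g=5 f=6, (3,2) g=4 f=6, (3,3) g=3 f=6, (3,4) g=2 f=6]; closed=[(1,4), (2,1), (2,2), (2,3), (2,4)]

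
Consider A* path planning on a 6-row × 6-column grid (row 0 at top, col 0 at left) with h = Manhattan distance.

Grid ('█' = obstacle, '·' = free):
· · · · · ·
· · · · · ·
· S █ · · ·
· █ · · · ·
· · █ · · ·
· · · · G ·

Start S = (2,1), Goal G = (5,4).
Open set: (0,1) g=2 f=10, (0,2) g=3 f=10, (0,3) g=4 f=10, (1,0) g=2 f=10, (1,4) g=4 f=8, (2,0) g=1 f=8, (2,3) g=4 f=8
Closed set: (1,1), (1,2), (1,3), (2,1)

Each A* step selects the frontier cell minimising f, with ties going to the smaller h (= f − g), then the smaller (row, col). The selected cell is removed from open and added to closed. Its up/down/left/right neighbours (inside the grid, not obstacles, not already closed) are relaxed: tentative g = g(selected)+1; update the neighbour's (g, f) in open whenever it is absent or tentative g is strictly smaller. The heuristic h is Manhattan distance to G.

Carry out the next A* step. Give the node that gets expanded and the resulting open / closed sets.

expanded=(1,4); open=[(0,1) g=2 f=10, (0,2) g=3 f=10, (0,3) g=4 f=10, (0,4) g=5 f=10, (1,0) g=2 f=10, (1,5) g=5 f=10, (2,0) g=1 f=8, (2,3) g=4 f=8, (2,4) g=5 f=8]; closed=[(1,1), (1,2), (1,3), (1,4), (2,1)]

step 1: expand (1,4) (f=8, h=4) → closed; open now [(0,1) g=2 f=10, (0,2) g=3 f=10, (0,3) g=4 f=10, (0,4) g=5 f=10, (1,0) g=2 f=10, (1,5) g=5 f=10, (2,0) g=1 f=8, (2,3) g=4 f=8, (2,4) g=5 f=8]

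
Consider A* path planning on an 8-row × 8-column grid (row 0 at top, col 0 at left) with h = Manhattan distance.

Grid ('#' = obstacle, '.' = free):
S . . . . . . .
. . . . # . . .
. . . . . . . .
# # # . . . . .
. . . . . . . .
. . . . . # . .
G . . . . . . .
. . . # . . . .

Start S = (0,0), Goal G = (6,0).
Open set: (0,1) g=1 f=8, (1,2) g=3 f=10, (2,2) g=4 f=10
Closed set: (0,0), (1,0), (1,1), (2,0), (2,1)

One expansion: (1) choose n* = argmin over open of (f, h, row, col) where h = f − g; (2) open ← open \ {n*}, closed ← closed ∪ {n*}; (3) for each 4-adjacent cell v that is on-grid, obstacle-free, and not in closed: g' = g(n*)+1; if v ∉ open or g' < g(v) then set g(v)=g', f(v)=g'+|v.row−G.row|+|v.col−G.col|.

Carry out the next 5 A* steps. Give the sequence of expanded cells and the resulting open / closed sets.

order=[(0,1) → (2,2) → (1,2) → (0,2) → (2,3)]; open=[(0,3) g=3 f=12, (1,3) g=4 f=12, (2,4) g=6 f=14, (3,3) g=6 f=12]; closed=[(0,0), (0,1), (0,2), (1,0), (1,1), (1,2), (2,0), (2,1), (2,2), (2,3)]

step 1: expand (0,1) (f=8, h=7) → closed; open now [(0,2) g=2 f=10, (1,2) g=3 f=10, (2,2) g=4 f=10]
step 2: expand (2,2) (f=10, h=6) → closed; open now [(0,2) g=2 f=10, (1,2) g=3 f=10, (2,3) g=5 f=12]
step 3: expand (1,2) (f=10, h=7) → closed; open now [(0,2) g=2 f=10, (1,3) g=4 f=12, (2,3) g=5 f=12]
step 4: expand (0,2) (f=10, h=8) → closed; open now [(0,3) g=3 f=12, (1,3) g=4 f=12, (2,3) g=5 f=12]
step 5: expand (2,3) (f=12, h=7) → closed; open now [(0,3) g=3 f=12, (1,3) g=4 f=12, (2,4) g=6 f=14, (3,3) g=6 f=12]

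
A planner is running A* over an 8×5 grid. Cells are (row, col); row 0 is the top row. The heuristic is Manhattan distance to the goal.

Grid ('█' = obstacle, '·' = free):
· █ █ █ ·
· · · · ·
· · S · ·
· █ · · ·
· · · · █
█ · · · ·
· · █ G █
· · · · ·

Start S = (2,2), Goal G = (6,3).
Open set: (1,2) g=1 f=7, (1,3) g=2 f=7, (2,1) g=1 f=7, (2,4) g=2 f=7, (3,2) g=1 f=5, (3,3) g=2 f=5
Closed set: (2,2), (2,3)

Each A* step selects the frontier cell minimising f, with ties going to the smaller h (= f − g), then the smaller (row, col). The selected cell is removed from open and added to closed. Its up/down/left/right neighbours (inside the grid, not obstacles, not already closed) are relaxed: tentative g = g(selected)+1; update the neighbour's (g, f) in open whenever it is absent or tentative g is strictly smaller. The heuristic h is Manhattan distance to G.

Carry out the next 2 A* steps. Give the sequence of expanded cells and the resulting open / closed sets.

order=[(3,3) → (4,3)]; open=[(1,2) g=1 f=7, (1,3) g=2 f=7, (2,1) g=1 f=7, (2,4) g=2 f=7, (3,2) g=1 f=5, (3,4) g=3 f=7, (4,2) g=4 f=7, (5,3) g=4 f=5]; closed=[(2,2), (2,3), (3,3), (4,3)]

step 1: expand (3,3) (f=5, h=3) → closed; open now [(1,2) g=1 f=7, (1,3) g=2 f=7, (2,1) g=1 f=7, (2,4) g=2 f=7, (3,2) g=1 f=5, (3,4) g=3 f=7, (4,3) g=3 f=5]
step 2: expand (4,3) (f=5, h=2) → closed; open now [(1,2) g=1 f=7, (1,3) g=2 f=7, (2,1) g=1 f=7, (2,4) g=2 f=7, (3,2) g=1 f=5, (3,4) g=3 f=7, (4,2) g=4 f=7, (5,3) g=4 f=5]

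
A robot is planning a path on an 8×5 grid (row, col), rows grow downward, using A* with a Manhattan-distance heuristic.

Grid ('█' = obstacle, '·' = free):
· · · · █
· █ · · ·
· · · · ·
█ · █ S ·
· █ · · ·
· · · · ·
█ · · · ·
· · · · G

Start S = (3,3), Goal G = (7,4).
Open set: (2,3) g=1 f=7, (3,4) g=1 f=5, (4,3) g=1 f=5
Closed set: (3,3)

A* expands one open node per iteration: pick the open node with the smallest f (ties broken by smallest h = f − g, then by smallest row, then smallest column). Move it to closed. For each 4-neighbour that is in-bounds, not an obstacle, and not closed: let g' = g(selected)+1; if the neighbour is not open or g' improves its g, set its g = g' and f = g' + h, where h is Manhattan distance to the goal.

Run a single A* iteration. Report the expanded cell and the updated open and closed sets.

expanded=(3,4); open=[(2,3) g=1 f=7, (2,4) g=2 f=7, (4,3) g=1 f=5, (4,4) g=2 f=5]; closed=[(3,3), (3,4)]

step 1: expand (3,4) (f=5, h=4) → closed; open now [(2,3) g=1 f=7, (2,4) g=2 f=7, (4,3) g=1 f=5, (4,4) g=2 f=5]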